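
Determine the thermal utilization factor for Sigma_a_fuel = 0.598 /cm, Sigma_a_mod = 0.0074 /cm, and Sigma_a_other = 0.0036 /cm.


f = Sigma_a_fuel / (Sigma_a_fuel + Sigma_a_mod + Sigma_a_other)
f = 0.598 / (0.598 + 0.0074 + 0.0036)
f = 0.98194

0.98194


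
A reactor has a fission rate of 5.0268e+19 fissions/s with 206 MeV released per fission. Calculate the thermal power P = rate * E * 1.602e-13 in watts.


P = fission_rate * E_MeV * 1.602e-13
P = 5.0268e+19 * 206 * 1.602e-13
P = 1.6589e+09 W

1.6589e+09


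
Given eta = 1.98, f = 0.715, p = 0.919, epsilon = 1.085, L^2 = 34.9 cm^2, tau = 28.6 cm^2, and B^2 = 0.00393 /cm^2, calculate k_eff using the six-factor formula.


k_inf = eta*f*p*eps = 1.98*0.715*0.919*1.085 = 1.411616
P_TNL = 1/(1 + L^2*B^2) = 1/(1 + 34.9*0.00393) = 0.8793860
P_FNL = exp(-B^2*tau) = exp(-0.00393*28.6) = 0.8936885
k_eff = k_inf * P_TNL * P_FNL = 1.411616 * 0.8793860 * 0.8936885
k_eff = 1.1094

1.1094


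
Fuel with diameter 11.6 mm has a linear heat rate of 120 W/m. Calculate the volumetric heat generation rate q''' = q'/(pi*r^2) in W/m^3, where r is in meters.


r = D / 2 / 1000 = 11.6 / 2 / 1000 = 0.0058 m
q''' = q' / (pi * r^2)
q''' = 120 / (pi * 0.0058^2)
q''' = 1.1355e+06 W/m^3

1.1355e+06


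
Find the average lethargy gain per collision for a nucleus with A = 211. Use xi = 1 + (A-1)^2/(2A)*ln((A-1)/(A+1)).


xi = 1 + (A-1)^2/(2A) * ln((A-1)/(A+1))
xi = 1 + (211-1)^2/(2*211) * ln((211-1)/(211 +1))
xi = 0.0094488

0.0094488


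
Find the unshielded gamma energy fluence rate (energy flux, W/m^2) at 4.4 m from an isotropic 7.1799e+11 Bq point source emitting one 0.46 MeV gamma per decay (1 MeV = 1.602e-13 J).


psi = A * E * 1.602e-13 / (4*pi*r^2)
psi = 7.1799e+11 * 0.46 * 1.602e-13 / (4*pi*4.4^2)
psi = 2.1748e-04 W/m^2

2.1748e-04


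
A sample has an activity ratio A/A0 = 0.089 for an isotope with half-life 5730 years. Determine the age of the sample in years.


lambda = ln(2) / t_half = ln(2) / 5730 = 1.209681e-04 /yr
t = -ln(A/A0) / lambda
t = -ln(0.089) / 1.209681e-04
t = 19998 yr

19998


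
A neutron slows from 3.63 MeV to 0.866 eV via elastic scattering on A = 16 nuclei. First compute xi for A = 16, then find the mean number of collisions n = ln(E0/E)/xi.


xi = 1 + (A-1)^2/(2A)*ln((A-1)/(A+1)) = 0.1199467 (for A = 16)
n = ln(E0/E) / xi
n = ln(3.63e6 / 0.866) / 0.1199467
n = ln(4.191686e+06) / 0.1199467 = 127.13

127.13


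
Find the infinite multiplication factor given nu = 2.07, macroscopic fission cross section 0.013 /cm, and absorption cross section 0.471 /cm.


k_inf = nu * Sigma_f / Sigma_a
k_inf = 2.07 * 0.013 / 0.471
k_inf = 0.057134

0.057134


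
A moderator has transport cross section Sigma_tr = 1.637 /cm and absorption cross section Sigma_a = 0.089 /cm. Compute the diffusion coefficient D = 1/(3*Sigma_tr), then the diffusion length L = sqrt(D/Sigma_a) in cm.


D = 1 / (3 * Sigma_tr) = 1 / (3 * 1.637) = 0.2036245 cm
L = sqrt(D / Sigma_a)
L = sqrt(0.2036245 / 0.089)
L = 1.5126 cm

1.5126


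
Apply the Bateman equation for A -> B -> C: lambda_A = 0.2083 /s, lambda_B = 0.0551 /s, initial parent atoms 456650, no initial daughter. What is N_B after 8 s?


N_B(t) = lambda_A * N_A0 / (lambda_B - lambda_A) * [exp(-lambda_A*t) - exp(-lambda_B*t)]
exp(-0.2083*8) = 0.1889260; exp(-0.0551*8) = 0.6435214
N_B = 0.2083 * 456650 / (0.0551 - 0.2083) * (0.1889260 - 0.6435214)
N_B = 282253

282253


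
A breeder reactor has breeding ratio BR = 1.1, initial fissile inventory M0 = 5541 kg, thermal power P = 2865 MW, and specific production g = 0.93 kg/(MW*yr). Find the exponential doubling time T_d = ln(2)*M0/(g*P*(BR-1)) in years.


Breeding gain G = BR - 1 = 1.1 - 1 = 0.1
Fissile production rate = g * P * G = 0.93 * 2865 * 0.1 = 266.445 kg/yr
T_d = ln(2) * M0 / (g * P * G)
T_d = ln(2) * 5541 / 266.445 = 14.415 yr

14.415


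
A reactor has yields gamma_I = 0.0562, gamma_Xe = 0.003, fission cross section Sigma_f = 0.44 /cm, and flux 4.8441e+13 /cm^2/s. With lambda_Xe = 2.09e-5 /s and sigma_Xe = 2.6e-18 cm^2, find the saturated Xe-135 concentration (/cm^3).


Xe_eq = (gamma_I + gamma_Xe) * Sigma_f * phi / (lambda_Xe + sigma_Xe * phi)
Numerator = (0.0562 + 0.003) * 0.44 * 4.8441e+13 = 1.261791e+12
Denominator = 2.09e-5 + 2.6e-18 * 4.8441e+13 = 1.468466e-04
Xe_eq = 1.261791e+12 / 1.468466e-04 = 8.5926e+15 /cm^3

8.5926e+15


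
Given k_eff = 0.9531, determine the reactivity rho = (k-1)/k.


rho = (k_eff - 1) / k_eff
rho = (0.9531 - 1) / 0.9531
rho = -0.049208

-0.049208


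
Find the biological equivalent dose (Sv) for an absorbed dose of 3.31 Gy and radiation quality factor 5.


H = D * Q
H = 3.31 * 5
H = 16.550 Sv

16.550


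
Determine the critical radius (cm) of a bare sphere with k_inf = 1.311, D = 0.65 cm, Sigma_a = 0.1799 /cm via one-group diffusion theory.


L^2 = D / Sigma_a = 0.65 / 0.1799 = 3.613118 cm^2
B_m^2 = (k_inf - 1) / L^2 = (1.311 - 1) / 3.613118 = 0.08607524 /cm^2
For a bare sphere: B_g = pi/R, so R_c = pi / sqrt(B_m^2)
R_c = pi / sqrt(0.08607524) = 10.708 cm

10.708


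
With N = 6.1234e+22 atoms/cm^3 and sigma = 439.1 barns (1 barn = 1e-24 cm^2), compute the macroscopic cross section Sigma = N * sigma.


Sigma = N * sigma_barns * 1e-24
Sigma = 6.1234e+22 * 439.1 * 1e-24
Sigma = 26.888 /cm

26.888


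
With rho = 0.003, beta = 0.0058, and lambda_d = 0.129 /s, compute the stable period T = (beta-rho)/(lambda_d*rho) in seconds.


T = (beta - rho) / (lambda_d * rho)
T = (0.0058 - 0.003) / (0.129 * 0.003)
T = 7.2351 s

7.2351


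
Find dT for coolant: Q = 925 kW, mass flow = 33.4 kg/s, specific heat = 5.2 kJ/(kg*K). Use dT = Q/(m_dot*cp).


dT = Q / (m_dot * cp)
dT = 925 / (33.4 * 5.2)
dT = 5.3259 C

5.3259


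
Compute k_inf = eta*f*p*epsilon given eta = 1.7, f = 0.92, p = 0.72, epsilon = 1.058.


k_inf = eta * f * p * epsilon
k_inf = 1.7 * 0.92 * 0.72 * 1.058
k_inf = 1.1914

1.1914


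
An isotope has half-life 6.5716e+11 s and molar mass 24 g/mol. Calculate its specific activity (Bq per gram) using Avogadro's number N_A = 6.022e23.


lambda = ln(2) / t_half = ln(2) / 6.5716e+11 = 1.054762e-12 /s
SA = lambda * N_A / M
SA = 1.054762e-12 * 6.022e23 / 24
SA = 2.6466e+10 Bq/g

2.6466e+10


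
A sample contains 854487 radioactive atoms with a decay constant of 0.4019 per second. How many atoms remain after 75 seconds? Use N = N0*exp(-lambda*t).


N = N0 * exp(-lambda * t)
N = 854487 * exp(-0.4019 * 75)
N = 6.9340e-08

6.9340e-08


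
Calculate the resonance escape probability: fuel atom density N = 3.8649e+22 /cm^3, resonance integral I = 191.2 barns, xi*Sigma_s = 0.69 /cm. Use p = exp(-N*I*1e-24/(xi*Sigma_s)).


p = exp(-N * I * 1e-24 / (xi*Sigma_s))
p = exp(-3.8649e+22 * 191.2 * 1e-24 / 0.69)
p = 2.2327e-05

2.2327e-05


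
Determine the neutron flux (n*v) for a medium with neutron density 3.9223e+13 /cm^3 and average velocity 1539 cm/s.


phi = n * v
phi = 3.9223e+13 * 1539
phi = 6.0364e+16 /cm^2/s

6.0364e+16


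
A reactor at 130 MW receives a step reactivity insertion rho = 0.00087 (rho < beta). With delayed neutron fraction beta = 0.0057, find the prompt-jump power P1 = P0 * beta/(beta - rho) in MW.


P1/P0 = beta / (beta - rho)
P1/P0 = 0.0057 / (0.0057 - 0.00087) = 1.180124
P1 = 130 * 1.180124 = 153.42 MW

153.42


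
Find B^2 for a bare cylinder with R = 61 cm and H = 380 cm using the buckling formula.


B^2 = (2.405/R)^2 + (pi/H)^2
B^2 = (2.405/61)^2 + (pi/380)^2
B^2 = 0.0016228 /cm^2

0.0016228


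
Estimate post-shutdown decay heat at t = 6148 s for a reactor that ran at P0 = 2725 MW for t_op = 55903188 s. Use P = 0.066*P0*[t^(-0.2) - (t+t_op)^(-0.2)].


P/P0 = 0.066 * [t^(-0.2) - (t + t_op)^(-0.2)]
P/P0 = 0.066 * [6148^(-0.2) - (6148 + 55903188)^(-0.2)]
P/P0 = 0.066 * [0.1746840 - 0.02821650] = 0.009666855
P = 2725 * 0.009666855 = 26.342 MW

26.342


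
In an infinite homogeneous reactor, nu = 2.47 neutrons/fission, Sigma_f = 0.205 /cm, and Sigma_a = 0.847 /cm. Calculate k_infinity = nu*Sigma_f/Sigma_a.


k_inf = nu * Sigma_f / Sigma_a
k_inf = 2.47 * 0.205 / 0.847
k_inf = 0.59782

0.59782


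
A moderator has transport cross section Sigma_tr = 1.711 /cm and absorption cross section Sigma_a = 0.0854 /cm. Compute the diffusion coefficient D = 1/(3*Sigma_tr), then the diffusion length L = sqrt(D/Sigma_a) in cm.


D = 1 / (3 * Sigma_tr) = 1 / (3 * 1.711) = 0.1948178 cm
L = sqrt(D / Sigma_a)
L = sqrt(0.1948178 / 0.0854)
L = 1.5104 cm

1.5104


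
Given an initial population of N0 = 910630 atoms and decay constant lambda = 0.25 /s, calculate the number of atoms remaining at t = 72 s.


N = N0 * exp(-lambda * t)
N = 910630 * exp(-0.25 * 72)
N = 0.013869

0.013869


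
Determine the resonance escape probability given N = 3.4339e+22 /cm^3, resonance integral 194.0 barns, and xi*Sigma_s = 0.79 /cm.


p = exp(-N * I * 1e-24 / (xi*Sigma_s))
p = exp(-3.4339e+22 * 194.0 * 1e-24 / 0.79)
p = 2.1765e-04

2.1765e-04


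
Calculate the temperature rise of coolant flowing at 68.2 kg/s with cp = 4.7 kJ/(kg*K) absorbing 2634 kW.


dT = Q / (m_dot * cp)
dT = 2634 / (68.2 * 4.7)
dT = 8.2174 C

8.2174


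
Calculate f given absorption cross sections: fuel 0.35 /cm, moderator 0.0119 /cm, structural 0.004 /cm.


f = Sigma_a_fuel / (Sigma_a_fuel + Sigma_a_mod + Sigma_a_other)
f = 0.35 / (0.35 + 0.0119 + 0.004)
f = 0.95655

0.95655


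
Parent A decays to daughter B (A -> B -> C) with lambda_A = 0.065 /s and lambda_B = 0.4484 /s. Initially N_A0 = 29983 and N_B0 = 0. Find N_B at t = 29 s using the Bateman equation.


N_B(t) = lambda_A * N_A0 / (lambda_B - lambda_A) * [exp(-lambda_A*t) - exp(-lambda_B*t)]
exp(-0.065*29) = 0.1518291; exp(-0.4484*29) = 2.252207e-06
N_B = 0.065 * 29983 / (0.4484 - 0.065) * (0.1518291 - 2.252207e-06)
N_B = 771.76

771.76


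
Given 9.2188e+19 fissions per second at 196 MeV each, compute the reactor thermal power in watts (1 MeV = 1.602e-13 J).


P = fission_rate * E_MeV * 1.602e-13
P = 9.2188e+19 * 196 * 1.602e-13
P = 2.8946e+09 W

2.8946e+09


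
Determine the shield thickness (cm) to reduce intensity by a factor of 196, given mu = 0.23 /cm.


x = ln(factor) / mu
x = ln(196) / 0.23
x = 22.948 cm

22.948


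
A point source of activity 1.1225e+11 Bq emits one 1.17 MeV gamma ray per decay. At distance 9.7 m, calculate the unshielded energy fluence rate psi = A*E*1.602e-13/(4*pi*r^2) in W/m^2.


psi = A * E * 1.602e-13 / (4*pi*r^2)
psi = 1.1225e+11 * 1.17 * 1.602e-13 / (4*pi*9.7^2)
psi = 1.7794e-05 W/m^2

1.7794e-05


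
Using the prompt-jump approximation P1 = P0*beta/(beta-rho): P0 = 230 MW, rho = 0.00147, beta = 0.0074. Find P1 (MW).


P1/P0 = beta / (beta - rho)
P1/P0 = 0.0074 / (0.0074 - 0.00147) = 1.247892
P1 = 230 * 1.247892 = 287.02 MW

287.02


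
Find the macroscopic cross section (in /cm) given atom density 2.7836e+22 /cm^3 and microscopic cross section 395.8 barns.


Sigma = N * sigma_barns * 1e-24
Sigma = 2.7836e+22 * 395.8 * 1e-24
Sigma = 11.017 /cm

11.017


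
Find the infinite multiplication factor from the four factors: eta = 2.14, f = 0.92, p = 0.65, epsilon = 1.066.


k_inf = eta * f * p * epsilon
k_inf = 2.14 * 0.92 * 0.65 * 1.066
k_inf = 1.3642

1.3642


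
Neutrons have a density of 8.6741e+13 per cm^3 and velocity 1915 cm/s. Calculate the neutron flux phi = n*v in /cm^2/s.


phi = n * v
phi = 8.6741e+13 * 1915
phi = 1.6611e+17 /cm^2/s

1.6611e+17


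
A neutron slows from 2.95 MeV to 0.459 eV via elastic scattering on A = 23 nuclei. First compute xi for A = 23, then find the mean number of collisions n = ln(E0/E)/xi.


xi = 1 + (A-1)^2/(2A)*ln((A-1)/(A+1)) = 0.08448899 (for A = 23)
n = ln(E0/E) / xi
n = ln(2.95e6 / 0.459) / 0.08448899
n = ln(6.427015e+06) / 0.08448899 = 185.54

185.54


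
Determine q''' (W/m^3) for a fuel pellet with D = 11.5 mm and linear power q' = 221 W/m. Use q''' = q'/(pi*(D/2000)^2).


r = D / 2 / 1000 = 11.5 / 2 / 1000 = 0.00575 m
q''' = q' / (pi * r^2)
q''' = 221 / (pi * 0.00575^2)
q''' = 2.1277e+06 W/m^3

2.1277e+06


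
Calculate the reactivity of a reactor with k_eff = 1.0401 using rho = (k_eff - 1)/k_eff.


rho = (k_eff - 1) / k_eff
rho = (1.0401 - 1) / 1.0401
rho = 0.038554

0.038554


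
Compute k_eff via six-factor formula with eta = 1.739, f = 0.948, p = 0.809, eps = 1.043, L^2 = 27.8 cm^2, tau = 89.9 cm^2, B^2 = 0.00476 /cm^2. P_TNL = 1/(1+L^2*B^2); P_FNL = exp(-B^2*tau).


k_inf = eta*f*p*eps = 1.739*0.948*0.809*1.043 = 1.391044
P_TNL = 1/(1 + L^2*B^2) = 1/(1 + 27.8*0.00476) = 0.8831363
P_FNL = exp(-B^2*tau) = exp(-0.00476*89.9) = 0.6518610
k_eff = k_inf * P_TNL * P_FNL = 1.391044 * 0.8831363 * 0.6518610
k_eff = 0.80080

0.80080


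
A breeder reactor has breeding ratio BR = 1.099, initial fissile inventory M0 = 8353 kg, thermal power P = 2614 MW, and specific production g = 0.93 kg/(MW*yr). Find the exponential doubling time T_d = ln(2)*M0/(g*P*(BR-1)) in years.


Breeding gain G = BR - 1 = 1.099 - 1 = 0.099
Fissile production rate = g * P * G = 0.93 * 2614 * 0.099 = 240.67098 kg/yr
T_d = ln(2) * M0 / (g * P * G)
T_d = ln(2) * 8353 / 240.67098 = 24.057 yr

24.057


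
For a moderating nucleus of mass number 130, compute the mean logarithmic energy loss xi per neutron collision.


xi = 1 + (A-1)^2/(2A) * ln((A-1)/(A+1))
xi = 1 + (130-1)^2/(2*130) * ln((130-1)/(130 +1))
xi = 0.015306

0.015306


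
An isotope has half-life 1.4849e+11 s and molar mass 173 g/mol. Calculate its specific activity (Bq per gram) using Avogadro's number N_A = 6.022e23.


lambda = ln(2) / t_half = ln(2) / 1.4849e+11 = 4.667972e-12 /s
SA = lambda * N_A / M
SA = 4.667972e-12 * 6.022e23 / 173
SA = 1.6249e+10 Bq/g

1.6249e+10


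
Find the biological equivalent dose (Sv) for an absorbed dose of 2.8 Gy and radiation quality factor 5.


H = D * Q
H = 2.8 * 5
H = 14.000 Sv

14.000


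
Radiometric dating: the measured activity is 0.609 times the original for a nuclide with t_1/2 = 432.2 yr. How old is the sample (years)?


lambda = ln(2) / t_half = ln(2) / 432.2 = 0.001603765 /yr
t = -ln(A/A0) / lambda
t = -ln(0.609) / 0.001603765
t = 309.23 yr

309.23


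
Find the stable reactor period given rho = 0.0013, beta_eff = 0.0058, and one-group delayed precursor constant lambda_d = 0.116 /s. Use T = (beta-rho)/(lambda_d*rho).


T = (beta - rho) / (lambda_d * rho)
T = (0.0058 - 0.0013) / (0.116 * 0.0013)
T = 29.841 s

29.841


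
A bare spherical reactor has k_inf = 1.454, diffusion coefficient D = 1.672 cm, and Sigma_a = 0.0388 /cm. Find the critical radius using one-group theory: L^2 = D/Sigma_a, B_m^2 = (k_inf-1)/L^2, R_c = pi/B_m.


L^2 = D / Sigma_a = 1.672 / 0.0388 = 43.09278 cm^2
B_m^2 = (k_inf - 1) / L^2 = (1.454 - 1) / 43.09278 = 0.01053541 /cm^2
For a bare sphere: B_g = pi/R, so R_c = pi / sqrt(B_m^2)
R_c = pi / sqrt(0.01053541) = 30.607 cm

30.607


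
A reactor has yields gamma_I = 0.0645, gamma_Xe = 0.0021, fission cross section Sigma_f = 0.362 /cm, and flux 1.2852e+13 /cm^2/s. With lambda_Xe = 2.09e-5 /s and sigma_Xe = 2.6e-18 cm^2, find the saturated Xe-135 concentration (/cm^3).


Xe_eq = (gamma_I + gamma_Xe) * Sigma_f * phi / (lambda_Xe + sigma_Xe * phi)
Numerator = (0.0645 + 0.0021) * 0.362 * 1.2852e+13 = 3.098514e+11
Denominator = 2.09e-5 + 2.6e-18 * 1.2852e+13 = 5.431520e-05
Xe_eq = 3.098514e+11 / 5.431520e-05 = 5.7047e+15 /cm^3

5.7047e+15


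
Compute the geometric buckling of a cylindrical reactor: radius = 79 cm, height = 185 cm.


B^2 = (2.405/R)^2 + (pi/H)^2
B^2 = (2.405/79)^2 + (pi/185)^2
B^2 = 0.0012152 /cm^2

0.0012152


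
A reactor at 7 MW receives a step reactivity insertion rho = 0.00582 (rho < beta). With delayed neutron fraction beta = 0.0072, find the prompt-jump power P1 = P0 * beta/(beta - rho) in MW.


P1/P0 = beta / (beta - rho)
P1/P0 = 0.0072 / (0.0072 - 0.00582) = 5.217391
P1 = 7 * 5.217391 = 36.522 MW

36.522


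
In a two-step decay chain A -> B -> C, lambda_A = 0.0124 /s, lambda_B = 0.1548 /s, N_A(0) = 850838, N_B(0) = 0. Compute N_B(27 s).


N_B(t) = lambda_A * N_A0 / (lambda_B - lambda_A) * [exp(-lambda_A*t) - exp(-lambda_B*t)]
exp(-0.0124*27) = 0.7154812; exp(-0.1548*27) = 0.01530463
N_B = 0.0124 * 850838 / (0.1548 - 0.0124) * (0.7154812 - 0.01530463)
N_B = 51876

51876


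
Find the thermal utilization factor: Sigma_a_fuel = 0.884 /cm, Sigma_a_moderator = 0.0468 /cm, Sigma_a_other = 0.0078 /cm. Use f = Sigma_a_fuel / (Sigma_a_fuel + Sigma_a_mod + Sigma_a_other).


f = Sigma_a_fuel / (Sigma_a_fuel + Sigma_a_mod + Sigma_a_other)
f = 0.884 / (0.884 + 0.0468 + 0.0078)
f = 0.94183

0.94183


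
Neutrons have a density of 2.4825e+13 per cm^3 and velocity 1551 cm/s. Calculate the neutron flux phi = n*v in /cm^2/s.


phi = n * v
phi = 2.4825e+13 * 1551
phi = 3.8504e+16 /cm^2/s

3.8504e+16


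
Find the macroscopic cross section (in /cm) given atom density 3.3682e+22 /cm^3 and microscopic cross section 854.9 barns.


Sigma = N * sigma_barns * 1e-24
Sigma = 3.3682e+22 * 854.9 * 1e-24
Sigma = 28.795 /cm

28.795


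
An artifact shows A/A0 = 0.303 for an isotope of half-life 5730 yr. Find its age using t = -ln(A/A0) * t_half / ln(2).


lambda = ln(2) / t_half = ln(2) / 5730 = 1.209681e-04 /yr
t = -ln(A/A0) / lambda
t = -ln(0.303) / 1.209681e-04
t = 9870.6 yr

9870.6


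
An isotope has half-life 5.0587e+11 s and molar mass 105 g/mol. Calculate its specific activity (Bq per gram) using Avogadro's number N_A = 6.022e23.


lambda = ln(2) / t_half = ln(2) / 5.0587e+11 = 1.370208e-12 /s
SA = lambda * N_A / M
SA = 1.370208e-12 * 6.022e23 / 105
SA = 7.8585e+09 Bq/g

7.8585e+09


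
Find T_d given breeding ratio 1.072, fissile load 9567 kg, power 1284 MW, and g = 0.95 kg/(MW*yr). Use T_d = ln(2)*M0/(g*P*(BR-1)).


Breeding gain G = BR - 1 = 1.072 - 1 = 0.072
Fissile production rate = g * P * G = 0.95 * 1284 * 0.072 = 87.8256 kg/yr
T_d = ln(2) * M0 / (g * P * G)
T_d = ln(2) * 9567 / 87.8256 = 75.506 yr

75.506


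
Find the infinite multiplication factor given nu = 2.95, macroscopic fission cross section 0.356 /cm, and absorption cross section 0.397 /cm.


k_inf = nu * Sigma_f / Sigma_a
k_inf = 2.95 * 0.356 / 0.397
k_inf = 2.6453

2.6453


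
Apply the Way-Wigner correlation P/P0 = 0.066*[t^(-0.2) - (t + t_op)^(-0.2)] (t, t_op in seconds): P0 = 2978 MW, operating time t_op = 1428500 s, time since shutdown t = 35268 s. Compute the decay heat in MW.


P/P0 = 0.066 * [t^(-0.2) - (t + t_op)^(-0.2)]
P/P0 = 0.066 * [35268^(-0.2) - (35268 + 1428500)^(-0.2)]
P/P0 = 0.066 * [0.1231754 - 0.05846629] = 0.004270801
P = 2978 * 0.004270801 = 12.718 MW

12.718


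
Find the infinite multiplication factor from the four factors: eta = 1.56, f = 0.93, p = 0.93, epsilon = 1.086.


k_inf = eta * f * p * epsilon
k_inf = 1.56 * 0.93 * 0.93 * 1.086
k_inf = 1.4653

1.4653


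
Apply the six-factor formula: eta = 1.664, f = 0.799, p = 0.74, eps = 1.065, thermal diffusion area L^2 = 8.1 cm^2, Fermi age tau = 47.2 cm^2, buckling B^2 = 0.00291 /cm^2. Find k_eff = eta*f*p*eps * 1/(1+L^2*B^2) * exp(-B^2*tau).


k_inf = eta*f*p*eps = 1.664*0.799*0.74*1.065 = 1.047807
P_TNL = 1/(1 + L^2*B^2) = 1/(1 + 8.1*0.00291) = 0.9769718
P_FNL = exp(-B^2*tau) = exp(-0.00291*47.2) = 0.8716633
k_eff = k_inf * P_TNL * P_FNL = 1.047807 * 0.9769718 * 0.8716633
k_eff = 0.89230

0.89230


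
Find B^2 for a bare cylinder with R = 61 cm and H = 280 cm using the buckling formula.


B^2 = (2.405/R)^2 + (pi/H)^2
B^2 = (2.405/61)^2 + (pi/280)^2
B^2 = 0.0016803 /cm^2

0.0016803


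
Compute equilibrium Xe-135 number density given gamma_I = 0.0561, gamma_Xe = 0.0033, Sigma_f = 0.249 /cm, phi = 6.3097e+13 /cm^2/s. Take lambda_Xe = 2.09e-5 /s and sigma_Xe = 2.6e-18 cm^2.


Xe_eq = (gamma_I + gamma_Xe) * Sigma_f * phi / (lambda_Xe + sigma_Xe * phi)
Numerator = (0.0561 + 0.0033) * 0.249 * 6.3097e+13 = 9.332425e+11
Denominator = 2.09e-5 + 2.6e-18 * 6.3097e+13 = 1.849522e-04
Xe_eq = 9.332425e+11 / 1.849522e-04 = 5.0459e+15 /cm^3

5.0459e+15


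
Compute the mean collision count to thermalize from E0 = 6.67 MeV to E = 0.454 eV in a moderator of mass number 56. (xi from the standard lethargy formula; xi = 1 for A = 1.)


xi = 1 + (A-1)^2/(2A)*ln((A-1)/(A+1)) = 0.03529286 (for A = 56)
n = ln(E0/E) / xi
n = ln(6.67e6 / 0.454) / 0.03529286
n = ln(1.469163e+07) / 0.03529286 = 467.60

467.60


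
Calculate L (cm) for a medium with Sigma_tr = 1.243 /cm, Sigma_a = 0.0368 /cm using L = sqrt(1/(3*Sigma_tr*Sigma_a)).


D = 1 / (3 * Sigma_tr) = 1 / (3 * 1.243) = 0.2681684 cm
L = sqrt(D / Sigma_a)
L = sqrt(0.2681684 / 0.0368)
L = 2.6995 cm

2.6995


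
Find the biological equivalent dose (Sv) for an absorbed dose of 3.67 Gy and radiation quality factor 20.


H = D * Q
H = 3.67 * 20
H = 73.400 Sv

73.400


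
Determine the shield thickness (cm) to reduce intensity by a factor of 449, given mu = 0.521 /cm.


x = ln(factor) / mu
x = ln(449) / 0.521
x = 11.722 cm

11.722


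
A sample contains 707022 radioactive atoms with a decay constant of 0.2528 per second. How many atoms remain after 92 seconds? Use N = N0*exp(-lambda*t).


N = N0 * exp(-lambda * t)
N = 707022 * exp(-0.2528 * 92)
N = 5.6077e-05

5.6077e-05


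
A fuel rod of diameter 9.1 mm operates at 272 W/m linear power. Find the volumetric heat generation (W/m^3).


r = D / 2 / 1000 = 9.1 / 2 / 1000 = 0.00455 m
q''' = q' / (pi * r^2)
q''' = 272 / (pi * 0.00455^2)
q''' = 4.1821e+06 W/m^3

4.1821e+06


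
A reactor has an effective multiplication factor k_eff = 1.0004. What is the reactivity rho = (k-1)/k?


rho = (k_eff - 1) / k_eff
rho = (1.0004 - 1) / 1.0004
rho = 3.9984e-04

3.9984e-04


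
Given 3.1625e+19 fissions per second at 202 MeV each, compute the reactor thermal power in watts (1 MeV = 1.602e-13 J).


P = fission_rate * E_MeV * 1.602e-13
P = 3.1625e+19 * 202 * 1.602e-13
P = 1.0234e+09 W

1.0234e+09


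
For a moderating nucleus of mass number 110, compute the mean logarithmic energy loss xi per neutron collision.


xi = 1 + (A-1)^2/(2A) * ln((A-1)/(A+1))
xi = 1 + (110-1)^2/(2*110) * ln((110-1)/(110 +1))
xi = 0.018072

0.018072


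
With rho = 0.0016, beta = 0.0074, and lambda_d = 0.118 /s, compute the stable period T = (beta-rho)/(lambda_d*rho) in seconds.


T = (beta - rho) / (lambda_d * rho)
T = (0.0074 - 0.0016) / (0.118 * 0.0016)
T = 30.720 s

30.720


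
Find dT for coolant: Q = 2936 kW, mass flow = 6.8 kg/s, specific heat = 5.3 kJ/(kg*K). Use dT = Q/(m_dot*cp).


dT = Q / (m_dot * cp)
dT = 2936 / (6.8 * 5.3)
dT = 81.465 C

81.465


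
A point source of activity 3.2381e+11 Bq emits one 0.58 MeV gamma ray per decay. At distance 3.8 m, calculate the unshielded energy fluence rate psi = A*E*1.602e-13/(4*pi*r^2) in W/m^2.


psi = A * E * 1.602e-13 / (4*pi*r^2)
psi = 3.2381e+11 * 0.58 * 1.602e-13 / (4*pi*3.8^2)
psi = 1.6581e-04 W/m^2

1.6581e-04


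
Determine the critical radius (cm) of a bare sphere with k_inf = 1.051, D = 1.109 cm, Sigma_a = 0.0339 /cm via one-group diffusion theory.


L^2 = D / Sigma_a = 1.109 / 0.0339 = 32.71386 cm^2
B_m^2 = (k_inf - 1) / L^2 = (1.051 - 1) / 32.71386 = 0.001558972 /cm^2
For a bare sphere: B_g = pi/R, so R_c = pi / sqrt(B_m^2)
R_c = pi / sqrt(0.001558972) = 79.567 cm

79.567


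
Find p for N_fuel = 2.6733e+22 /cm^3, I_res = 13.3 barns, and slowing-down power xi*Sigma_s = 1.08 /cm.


p = exp(-N * I * 1e-24 / (xi*Sigma_s))
p = exp(-2.6733e+22 * 13.3 * 1e-24 / 1.08)
p = 0.71949

0.71949


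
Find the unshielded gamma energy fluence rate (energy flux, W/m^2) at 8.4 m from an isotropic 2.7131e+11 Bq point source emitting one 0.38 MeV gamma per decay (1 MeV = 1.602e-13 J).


psi = A * E * 1.602e-13 / (4*pi*r^2)
psi = 2.7131e+11 * 0.38 * 1.602e-13 / (4*pi*8.4^2)
psi = 1.8627e-05 W/m^2

1.8627e-05


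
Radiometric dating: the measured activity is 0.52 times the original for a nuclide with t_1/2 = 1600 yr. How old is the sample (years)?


lambda = ln(2) / t_half = ln(2) / 1600 = 4.332170e-04 /yr
t = -ln(A/A0) / lambda
t = -ln(0.52) / 4.332170e-04
t = 1509.5 yr

1509.5


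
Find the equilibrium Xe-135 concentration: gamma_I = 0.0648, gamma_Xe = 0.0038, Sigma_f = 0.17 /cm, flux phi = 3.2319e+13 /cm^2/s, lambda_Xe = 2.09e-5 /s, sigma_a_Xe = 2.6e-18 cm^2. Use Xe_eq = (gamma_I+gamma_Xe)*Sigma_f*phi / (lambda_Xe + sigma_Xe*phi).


Xe_eq = (gamma_I + gamma_Xe) * Sigma_f * phi / (lambda_Xe + sigma_Xe * phi)
Numerator = (0.0648 + 0.0038) * 0.17 * 3.2319e+13 = 3.769042e+11
Denominator = 2.09e-5 + 2.6e-18 * 3.2319e+13 = 1.049294e-04
Xe_eq = 3.769042e+11 / 1.049294e-04 = 3.5920e+15 /cm^3

3.5920e+15


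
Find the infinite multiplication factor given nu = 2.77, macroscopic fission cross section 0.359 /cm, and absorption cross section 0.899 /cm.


k_inf = nu * Sigma_f / Sigma_a
k_inf = 2.77 * 0.359 / 0.899
k_inf = 1.1062

1.1062


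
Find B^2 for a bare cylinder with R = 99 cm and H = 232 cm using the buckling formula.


B^2 = (2.405/R)^2 + (pi/H)^2
B^2 = (2.405/99)^2 + (pi/232)^2
B^2 = 7.7351e-04 /cm^2

7.7351e-04


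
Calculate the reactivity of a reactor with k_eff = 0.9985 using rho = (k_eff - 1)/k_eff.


rho = (k_eff - 1) / k_eff
rho = (0.9985 - 1) / 0.9985
rho = -0.0015023

-0.0015023


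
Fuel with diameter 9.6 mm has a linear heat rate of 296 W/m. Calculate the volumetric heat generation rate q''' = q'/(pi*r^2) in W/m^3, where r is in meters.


r = D / 2 / 1000 = 9.6 / 2 / 1000 = 0.0048 m
q''' = q' / (pi * r^2)
q''' = 296 / (pi * 0.0048^2)
q''' = 4.0894e+06 W/m^3

4.0894e+06


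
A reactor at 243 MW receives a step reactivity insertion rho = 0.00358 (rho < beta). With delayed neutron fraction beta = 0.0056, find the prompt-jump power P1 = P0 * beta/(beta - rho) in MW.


P1/P0 = beta / (beta - rho)
P1/P0 = 0.0056 / (0.0056 - 0.00358) = 2.772277
P1 = 243 * 2.772277 = 673.66 MW

673.66


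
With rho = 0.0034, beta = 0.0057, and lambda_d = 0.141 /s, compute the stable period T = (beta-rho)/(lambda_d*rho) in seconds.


T = (beta - rho) / (lambda_d * rho)
T = (0.0057 - 0.0034) / (0.141 * 0.0034)
T = 4.7977 s

4.7977


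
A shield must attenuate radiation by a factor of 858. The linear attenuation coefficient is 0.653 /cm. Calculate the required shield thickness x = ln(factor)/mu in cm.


x = ln(factor) / mu
x = ln(858) / 0.653
x = 10.344 cm

10.344


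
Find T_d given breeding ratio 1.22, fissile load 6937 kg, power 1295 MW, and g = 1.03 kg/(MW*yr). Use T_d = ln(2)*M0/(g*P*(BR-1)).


Breeding gain G = BR - 1 = 1.22 - 1 = 0.22
Fissile production rate = g * P * G = 1.03 * 1295 * 0.22 = 293.447 kg/yr
T_d = ln(2) * M0 / (g * P * G)
T_d = ln(2) * 6937 / 293.447 = 16.386 yr

16.386


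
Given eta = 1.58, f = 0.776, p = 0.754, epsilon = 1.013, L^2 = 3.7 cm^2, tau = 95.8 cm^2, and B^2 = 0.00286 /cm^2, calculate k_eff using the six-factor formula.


k_inf = eta*f*p*eps = 1.58*0.776*0.754*1.013 = 0.9364824
P_TNL = 1/(1 + L^2*B^2) = 1/(1 + 3.7*0.00286) = 0.9895288
P_FNL = exp(-B^2*tau) = exp(-0.00286*95.8) = 0.7603412
k_eff = k_inf * P_TNL * P_FNL = 0.9364824 * 0.9895288 * 0.7603412
k_eff = 0.70459

0.70459


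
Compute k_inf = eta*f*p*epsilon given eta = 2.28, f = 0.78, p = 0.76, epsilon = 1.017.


k_inf = eta * f * p * epsilon
k_inf = 2.28 * 0.78 * 0.76 * 1.017
k_inf = 1.3746

1.3746


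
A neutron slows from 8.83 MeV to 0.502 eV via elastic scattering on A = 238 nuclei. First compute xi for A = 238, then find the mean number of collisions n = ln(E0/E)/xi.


xi = 1 + (A-1)^2/(2A)*ln((A-1)/(A+1)) = 0.008379872 (for A = 238)
n = ln(E0/E) / xi
n = ln(8.83e6 / 0.502) / 0.008379872
n = ln(1.758964e+07) / 0.008379872 = 1990.8

1990.8


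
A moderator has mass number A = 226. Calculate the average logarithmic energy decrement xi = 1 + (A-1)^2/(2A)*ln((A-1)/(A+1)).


xi = 1 + (A-1)^2/(2A) * ln((A-1)/(A+1))
xi = 1 + (226-1)^2/(2*226) * ln((226-1)/(226 +1))
xi = 0.0088235

0.0088235


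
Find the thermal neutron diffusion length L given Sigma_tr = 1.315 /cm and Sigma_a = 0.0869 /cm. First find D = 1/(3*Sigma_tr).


D = 1 / (3 * Sigma_tr) = 1 / (3 * 1.315) = 0.2534854 cm
L = sqrt(D / Sigma_a)
L = sqrt(0.2534854 / 0.0869)
L = 1.7079 cm

1.7079


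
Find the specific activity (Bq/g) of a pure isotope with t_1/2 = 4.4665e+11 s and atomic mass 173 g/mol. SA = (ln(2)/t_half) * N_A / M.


lambda = ln(2) / t_half = ln(2) / 4.4665e+11 = 1.551880e-12 /s
SA = lambda * N_A / M
SA = 1.551880e-12 * 6.022e23 / 173
SA = 5.4020e+09 Bq/g

5.4020e+09


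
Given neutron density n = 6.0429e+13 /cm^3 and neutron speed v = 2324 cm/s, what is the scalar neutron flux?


phi = n * v
phi = 6.0429e+13 * 2324
phi = 1.4044e+17 /cm^2/s

1.4044e+17


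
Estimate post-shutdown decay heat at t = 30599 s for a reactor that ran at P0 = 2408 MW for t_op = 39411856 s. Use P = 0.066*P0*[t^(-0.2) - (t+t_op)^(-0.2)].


P/P0 = 0.066 * [t^(-0.2) - (t + t_op)^(-0.2)]
P/P0 = 0.066 * [30599^(-0.2) - (30599 + 39411856)^(-0.2)]
P/P0 = 0.066 * [0.1267239 - 0.03025570] = 0.006366901
P = 2408 * 0.006366901 = 15.331 MW

15.331


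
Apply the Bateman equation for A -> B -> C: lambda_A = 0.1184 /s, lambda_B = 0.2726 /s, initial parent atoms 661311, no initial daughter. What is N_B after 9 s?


N_B(t) = lambda_A * N_A0 / (lambda_B - lambda_A) * [exp(-lambda_A*t) - exp(-lambda_B*t)]
exp(-0.1184*9) = 0.3445211; exp(-0.2726*9) = 0.08600069
N_B = 0.1184 * 661311 / (0.2726 - 0.1184) * (0.3445211 - 0.08600069)
N_B = 131271

131271


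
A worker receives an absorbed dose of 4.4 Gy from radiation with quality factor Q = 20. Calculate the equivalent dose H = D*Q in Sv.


H = D * Q
H = 4.4 * 20
H = 88.000 Sv

88.000


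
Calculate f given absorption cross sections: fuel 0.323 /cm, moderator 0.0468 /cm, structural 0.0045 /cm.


f = Sigma_a_fuel / (Sigma_a_fuel + Sigma_a_mod + Sigma_a_other)
f = 0.323 / (0.323 + 0.0468 + 0.0045)
f = 0.86294

0.86294


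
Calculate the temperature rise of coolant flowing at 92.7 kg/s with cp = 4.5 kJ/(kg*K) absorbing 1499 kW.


dT = Q / (m_dot * cp)
dT = 1499 / (92.7 * 4.5)
dT = 3.5934 C

3.5934


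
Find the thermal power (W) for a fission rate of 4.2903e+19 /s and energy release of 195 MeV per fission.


P = fission_rate * E_MeV * 1.602e-13
P = 4.2903e+19 * 195 * 1.602e-13
P = 1.3402e+09 W

1.3402e+09


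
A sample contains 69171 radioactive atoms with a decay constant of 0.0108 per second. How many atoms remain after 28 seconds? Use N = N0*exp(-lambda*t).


N = N0 * exp(-lambda * t)
N = 69171 * exp(-0.0108 * 28)
N = 51120

51120


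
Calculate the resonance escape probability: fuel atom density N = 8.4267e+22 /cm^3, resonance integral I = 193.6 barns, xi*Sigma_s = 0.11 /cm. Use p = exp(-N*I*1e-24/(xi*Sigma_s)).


p = exp(-N * I * 1e-24 / (xi*Sigma_s))
p = exp(-8.4267e+22 * 193.6 * 1e-24 / 0.11)
p = 3.8888e-65

3.8888e-65


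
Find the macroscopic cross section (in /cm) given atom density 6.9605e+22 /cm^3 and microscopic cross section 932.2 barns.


Sigma = N * sigma_barns * 1e-24
Sigma = 6.9605e+22 * 932.2 * 1e-24
Sigma = 64.886 /cm

64.886


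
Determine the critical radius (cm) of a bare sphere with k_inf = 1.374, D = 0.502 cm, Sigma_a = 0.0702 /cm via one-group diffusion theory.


L^2 = D / Sigma_a = 0.502 / 0.0702 = 7.150997 cm^2
B_m^2 = (k_inf - 1) / L^2 = (1.374 - 1) / 7.150997 = 0.05230040 /cm^2
For a bare sphere: B_g = pi/R, so R_c = pi / sqrt(B_m^2)
R_c = pi / sqrt(0.05230040) = 13.737 cm

13.737


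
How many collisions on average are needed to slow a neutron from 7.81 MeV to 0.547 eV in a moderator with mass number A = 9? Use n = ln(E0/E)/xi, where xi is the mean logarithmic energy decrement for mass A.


xi = 1 + (A-1)^2/(2A)*ln((A-1)/(A+1)) = 0.2066007 (for A = 9)
n = ln(E0/E) / xi
n = ln(7.81e6 / 0.547) / 0.2066007
n = ln(1.427788e+07) / 0.2066007 = 79.739

79.739


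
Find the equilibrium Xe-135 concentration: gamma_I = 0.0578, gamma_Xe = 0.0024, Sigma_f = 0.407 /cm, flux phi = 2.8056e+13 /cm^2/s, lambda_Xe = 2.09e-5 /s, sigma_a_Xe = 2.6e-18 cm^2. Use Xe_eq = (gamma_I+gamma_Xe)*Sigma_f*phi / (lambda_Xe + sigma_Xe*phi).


Xe_eq = (gamma_I + gamma_Xe) * Sigma_f * phi / (lambda_Xe + sigma_Xe * phi)
Numerator = (0.0578 + 0.0024) * 0.407 * 2.8056e+13 = 6.874113e+11
Denominator = 2.09e-5 + 2.6e-18 * 2.8056e+13 = 9.384560e-05
Xe_eq = 6.874113e+11 / 9.384560e-05 = 7.3249e+15 /cm^3

7.3249e+15


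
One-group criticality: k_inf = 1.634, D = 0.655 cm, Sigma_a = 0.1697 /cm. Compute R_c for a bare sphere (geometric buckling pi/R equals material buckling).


L^2 = D / Sigma_a = 0.655 / 0.1697 = 3.859753 cm^2
B_m^2 = (k_inf - 1) / L^2 = (1.634 - 1) / 3.859753 = 0.1642592 /cm^2
For a bare sphere: B_g = pi/R, so R_c = pi / sqrt(B_m^2)
R_c = pi / sqrt(0.1642592) = 7.7515 cm

7.7515


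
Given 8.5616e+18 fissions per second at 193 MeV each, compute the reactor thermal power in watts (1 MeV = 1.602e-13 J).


P = fission_rate * E_MeV * 1.602e-13
P = 8.5616e+18 * 193 * 1.602e-13
P = 2.6471e+08 W

2.6471e+08


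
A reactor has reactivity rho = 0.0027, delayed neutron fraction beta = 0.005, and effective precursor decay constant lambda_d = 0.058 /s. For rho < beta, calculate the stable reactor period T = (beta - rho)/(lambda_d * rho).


T = (beta - rho) / (lambda_d * rho)
T = (0.005 - 0.0027) / (0.058 * 0.0027)
T = 14.687 s

14.687


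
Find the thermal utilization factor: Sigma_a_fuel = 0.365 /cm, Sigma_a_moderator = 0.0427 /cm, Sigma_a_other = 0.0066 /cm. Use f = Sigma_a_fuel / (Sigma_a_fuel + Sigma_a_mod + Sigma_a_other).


f = Sigma_a_fuel / (Sigma_a_fuel + Sigma_a_mod + Sigma_a_other)
f = 0.365 / (0.365 + 0.0427 + 0.0066)
f = 0.88100

0.88100


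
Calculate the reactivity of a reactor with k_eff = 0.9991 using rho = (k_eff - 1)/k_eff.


rho = (k_eff - 1) / k_eff
rho = (0.9991 - 1) / 0.9991
rho = -9.0081e-04

-9.0081e-04


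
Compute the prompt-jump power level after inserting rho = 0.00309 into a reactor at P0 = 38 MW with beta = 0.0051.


P1/P0 = beta / (beta - rho)
P1/P0 = 0.0051 / (0.0051 - 0.00309) = 2.537313
P1 = 38 * 2.537313 = 96.418 MW

96.418


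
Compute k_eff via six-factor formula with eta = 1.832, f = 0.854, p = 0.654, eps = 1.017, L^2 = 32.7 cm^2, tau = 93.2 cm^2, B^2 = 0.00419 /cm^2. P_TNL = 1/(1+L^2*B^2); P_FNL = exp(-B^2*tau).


k_inf = eta*f*p*eps = 1.832*0.854*0.654*1.017 = 1.040596
P_TNL = 1/(1 + L^2*B^2) = 1/(1 + 32.7*0.00419) = 0.8794974
P_FNL = exp(-B^2*tau) = exp(-0.00419*93.2) = 0.6767130
k_eff = k_inf * P_TNL * P_FNL = 1.040596 * 0.8794974 * 0.6767130
k_eff = 0.61933

0.61933


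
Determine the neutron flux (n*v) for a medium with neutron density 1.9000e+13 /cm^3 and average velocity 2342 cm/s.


phi = n * v
phi = 1.9000e+13 * 2342
phi = 4.4498e+16 /cm^2/s

4.4498e+16


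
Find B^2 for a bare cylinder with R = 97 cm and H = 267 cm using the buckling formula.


B^2 = (2.405/R)^2 + (pi/H)^2
B^2 = (2.405/97)^2 + (pi/267)^2
B^2 = 7.5318e-04 /cm^2

7.5318e-04


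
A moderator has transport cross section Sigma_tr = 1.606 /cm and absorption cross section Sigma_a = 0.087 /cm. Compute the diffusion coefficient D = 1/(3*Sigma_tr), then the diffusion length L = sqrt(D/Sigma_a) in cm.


D = 1 / (3 * Sigma_tr) = 1 / (3 * 1.606) = 0.2075550 cm
L = sqrt(D / Sigma_a)
L = sqrt(0.2075550 / 0.087)
L = 1.5446 cm

1.5446


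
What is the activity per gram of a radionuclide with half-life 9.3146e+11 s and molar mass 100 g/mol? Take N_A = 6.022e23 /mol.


lambda = ln(2) / t_half = ln(2) / 9.3146e+11 = 7.441513e-13 /s
SA = lambda * N_A / M
SA = 7.441513e-13 * 6.022e23 / 100
SA = 4.4813e+09 Bq/g

4.4813e+09


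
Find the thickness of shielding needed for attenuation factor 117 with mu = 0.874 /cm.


x = ln(factor) / mu
x = ln(117) / 0.874
x = 5.4487 cm

5.4487


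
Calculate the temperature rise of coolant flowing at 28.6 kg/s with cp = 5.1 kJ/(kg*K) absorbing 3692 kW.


dT = Q / (m_dot * cp)
dT = 3692 / (28.6 * 5.1)
dT = 25.312 C

25.312


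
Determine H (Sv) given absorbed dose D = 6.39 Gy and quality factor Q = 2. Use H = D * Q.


H = D * Q
H = 6.39 * 2
H = 12.780 Sv

12.780


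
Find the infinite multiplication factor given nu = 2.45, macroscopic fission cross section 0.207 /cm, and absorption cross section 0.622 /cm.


k_inf = nu * Sigma_f / Sigma_a
k_inf = 2.45 * 0.207 / 0.622
k_inf = 0.81535

0.81535


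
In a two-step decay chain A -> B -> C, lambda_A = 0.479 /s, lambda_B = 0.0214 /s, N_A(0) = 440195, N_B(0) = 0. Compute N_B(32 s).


N_B(t) = lambda_A * N_A0 / (lambda_B - lambda_A) * [exp(-lambda_A*t) - exp(-lambda_B*t)]
exp(-0.479*32) = 2.203607e-07; exp(-0.0214*32) = 0.5041911
N_B = 0.479 * 440195 / (0.0214 - 0.479) * (2.203607e-07 - 0.5041911)
N_B = 232322

232322


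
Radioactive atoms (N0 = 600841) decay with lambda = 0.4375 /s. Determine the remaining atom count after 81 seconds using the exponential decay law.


N = N0 * exp(-lambda * t)
N = 600841 * exp(-0.4375 * 81)
N = 2.4460e-10

2.4460e-10


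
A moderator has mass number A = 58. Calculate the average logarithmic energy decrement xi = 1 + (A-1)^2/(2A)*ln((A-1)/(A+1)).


xi = 1 + (A-1)^2/(2A) * ln((A-1)/(A+1))
xi = 1 + (58-1)^2/(2*58) * ln((58-1)/(58 +1))
xi = 0.034090

0.034090


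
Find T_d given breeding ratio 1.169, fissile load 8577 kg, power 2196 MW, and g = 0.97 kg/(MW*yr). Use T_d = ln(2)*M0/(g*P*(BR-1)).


Breeding gain G = BR - 1 = 1.169 - 1 = 0.169
Fissile production rate = g * P * G = 0.97 * 2196 * 0.169 = 359.99028 kg/yr
T_d = ln(2) * M0 / (g * P * G)
T_d = ln(2) * 8577 / 359.99028 = 16.515 yr

16.515


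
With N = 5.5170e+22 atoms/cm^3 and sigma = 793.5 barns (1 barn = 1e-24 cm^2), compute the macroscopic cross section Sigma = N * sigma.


Sigma = N * sigma_barns * 1e-24
Sigma = 5.5170e+22 * 793.5 * 1e-24
Sigma = 43.777 /cm

43.777


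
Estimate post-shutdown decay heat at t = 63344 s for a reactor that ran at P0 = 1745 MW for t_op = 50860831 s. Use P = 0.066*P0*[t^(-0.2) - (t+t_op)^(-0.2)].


P/P0 = 0.066 * [t^(-0.2) - (t + t_op)^(-0.2)]
P/P0 = 0.066 * [63344^(-0.2) - (63344 + 50860831)^(-0.2)]
P/P0 = 0.066 * [0.1095617 - 0.02874850] = 0.005333671
P = 1745 * 0.005333671 = 9.3073 MW

9.3073


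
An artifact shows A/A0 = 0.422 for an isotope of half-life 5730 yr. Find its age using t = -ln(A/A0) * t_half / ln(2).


lambda = ln(2) / t_half = ln(2) / 5730 = 1.209681e-04 /yr
t = -ln(A/A0) / lambda
t = -ln(0.422) / 1.209681e-04
t = 7132.0 yr

7132.0


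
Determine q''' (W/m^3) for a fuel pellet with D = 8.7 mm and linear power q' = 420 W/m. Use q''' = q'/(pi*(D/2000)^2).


r = D / 2 / 1000 = 8.7 / 2 / 1000 = 0.00435 m
q''' = q' / (pi * r^2)
q''' = 420 / (pi * 0.00435^2)
q''' = 7.0651e+06 W/m^3

7.0651e+06


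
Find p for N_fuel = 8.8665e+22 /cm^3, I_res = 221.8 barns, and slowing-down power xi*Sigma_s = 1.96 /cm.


p = exp(-N * I * 1e-24 / (xi*Sigma_s))
p = exp(-8.8665e+22 * 221.8 * 1e-24 / 1.96)
p = 4.3899e-05

4.3899e-05


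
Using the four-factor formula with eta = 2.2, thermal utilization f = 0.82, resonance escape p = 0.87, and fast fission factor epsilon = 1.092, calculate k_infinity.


k_inf = eta * f * p * epsilon
k_inf = 2.2 * 0.82 * 0.87 * 1.092
k_inf = 1.7139

1.7139


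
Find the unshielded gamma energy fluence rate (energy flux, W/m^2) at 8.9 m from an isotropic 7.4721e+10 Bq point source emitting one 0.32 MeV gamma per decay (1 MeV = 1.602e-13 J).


psi = A * E * 1.602e-13 / (4*pi*r^2)
psi = 7.4721e+10 * 0.32 * 1.602e-13 / (4*pi*8.9^2)
psi = 3.8483e-06 W/m^2

3.8483e-06


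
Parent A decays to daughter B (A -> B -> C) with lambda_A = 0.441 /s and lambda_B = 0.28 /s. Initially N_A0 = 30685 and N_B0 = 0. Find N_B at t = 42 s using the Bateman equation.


N_B(t) = lambda_A * N_A0 / (lambda_B - lambda_A) * [exp(-lambda_A*t) - exp(-lambda_B*t)]
exp(-0.441*42) = 9.036445e-09; exp(-0.28*42) = 7.810825e-06
N_B = 0.441 * 30685 / (0.28 - 0.441) * (9.036445e-09 - 7.810825e-06)
N_B = 0.65574

0.65574
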